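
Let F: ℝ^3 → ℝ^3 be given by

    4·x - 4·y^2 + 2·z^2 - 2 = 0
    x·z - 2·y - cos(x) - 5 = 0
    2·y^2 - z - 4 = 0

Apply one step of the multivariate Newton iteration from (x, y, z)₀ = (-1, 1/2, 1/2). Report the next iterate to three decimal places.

(2.625, -0.570, -5.639)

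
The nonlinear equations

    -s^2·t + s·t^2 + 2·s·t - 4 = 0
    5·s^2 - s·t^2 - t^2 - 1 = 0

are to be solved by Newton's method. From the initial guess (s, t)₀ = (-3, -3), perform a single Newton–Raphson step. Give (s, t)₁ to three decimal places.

(-1.808, -1.707)

At (-3, -3): F = (14.000, 62.000).
Jacobian J = [[-2·s·t + t^2 + 2·t, -s^2 + 2·s·t + 2·s], [10·s - t^2, -2·s·t - 2·t]].
At the point, J = [[-15.000, 3.000], [-39.000, -12.000]] (det J = 297.000).
Solving J·Δ = −F gives Δ = (1.192, 1.293).
Then the next iterate is (s, t)₁ = (-1.808, -1.707).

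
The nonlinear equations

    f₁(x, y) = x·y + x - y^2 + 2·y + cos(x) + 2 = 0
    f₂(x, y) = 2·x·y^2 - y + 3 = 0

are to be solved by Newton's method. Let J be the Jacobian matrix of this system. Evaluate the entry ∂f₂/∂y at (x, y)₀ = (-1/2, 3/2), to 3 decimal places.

-4.000

∂f₂/∂y = 4·x·y - 1.
At (-1/2, 3/2) this is -4.000.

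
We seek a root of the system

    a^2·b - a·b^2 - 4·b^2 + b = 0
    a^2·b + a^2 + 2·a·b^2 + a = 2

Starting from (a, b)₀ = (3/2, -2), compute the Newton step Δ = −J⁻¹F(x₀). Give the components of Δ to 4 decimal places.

(0.8206, 1.4537)

At (3/2, -2): F = (-28.5000, 9.2500).
Jacobian J = [[2·a·b - b^2, a^2 - 2·a·b - 8·b + 1], [2·a·b + 2·a + 2·b^2 + 1, a^2 + 4·a·b]].
At the point, J = [[-10.0000, 25.2500], [6.0000, -9.7500]] (det J = -54.0000).
Solving J·Δ = −F gives Δ = (0.8206, 1.4537).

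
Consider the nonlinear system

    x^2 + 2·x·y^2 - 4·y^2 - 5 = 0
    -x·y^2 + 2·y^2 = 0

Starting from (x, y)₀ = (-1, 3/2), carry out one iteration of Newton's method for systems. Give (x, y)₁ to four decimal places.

At (-1, 3/2): F = (-17.5000, 6.7500).
Jacobian J = [[2·x + 2·y^2, 4·x·y - 8·y], [-y^2, -2·x·y + 4·y]].
At the point, J = [[2.5000, -18.0000], [-2.2500, 9.0000]] (det J = -18.0000).
Solving J·Δ = −F gives Δ = (-2.0000, -1.2500).
Then the next iterate is (x, y)₁ = (-3.0000, 0.2500).

(-3.0000, 0.2500)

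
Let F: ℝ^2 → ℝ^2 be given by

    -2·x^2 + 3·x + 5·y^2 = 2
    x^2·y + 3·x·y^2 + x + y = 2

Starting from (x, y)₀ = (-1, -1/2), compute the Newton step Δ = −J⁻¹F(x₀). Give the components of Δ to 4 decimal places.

(1.0769, 0.3577)

At (-1, -1/2): F = (-5.7500, -4.7500).
Jacobian J = [[-4·x + 3, 10·y], [2·x·y + 3·y^2 + 1, x^2 + 6·x·y + 1]].
At the point, J = [[7.0000, -5.0000], [2.7500, 5.0000]] (det J = 48.7500).
Solving J·Δ = −F gives Δ = (1.0769, 0.3577).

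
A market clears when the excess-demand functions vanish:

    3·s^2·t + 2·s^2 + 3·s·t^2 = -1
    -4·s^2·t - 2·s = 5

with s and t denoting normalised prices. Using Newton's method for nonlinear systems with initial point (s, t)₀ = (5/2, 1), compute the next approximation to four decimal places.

At (5/2, 1): F = (39.7500, -35.0000).
Jacobian J = [[6·s·t + 4·s + 3·t^2, 3·s^2 + 6·s·t], [-8·s·t - 2, -4·s^2]].
At the point, J = [[28.0000, 33.7500], [-22.0000, -25.0000]] (det J = 42.5000).
Solving J·Δ = −F gives Δ = (-4.4118, 2.4824).
Then the next iterate is (s, t)₁ = (-1.9118, 3.4824).

(-1.9118, 3.4824)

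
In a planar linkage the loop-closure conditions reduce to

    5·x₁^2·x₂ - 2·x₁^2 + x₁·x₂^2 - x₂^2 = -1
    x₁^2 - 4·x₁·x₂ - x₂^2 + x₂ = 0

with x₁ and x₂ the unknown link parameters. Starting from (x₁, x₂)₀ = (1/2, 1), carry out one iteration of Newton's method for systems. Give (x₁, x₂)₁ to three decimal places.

(0.206, 0.711)

At (1/2, 1): F = (1.250, -1.750).
Jacobian J = [[10·x₁·x₂ - 4·x₁ + x₂^2, 5·x₁^2 + 2·x₁·x₂ - 2·x₂], [2·x₁ - 4·x₂, -4·x₁ - 2·x₂ + 1]].
At the point, J = [[4.000, 0.250], [-3.000, -3.000]] (det J = -11.250).
Solving J·Δ = −F gives Δ = (-0.294, -0.289).
Then the next iterate is (x₁, x₂)₁ = (0.206, 0.711).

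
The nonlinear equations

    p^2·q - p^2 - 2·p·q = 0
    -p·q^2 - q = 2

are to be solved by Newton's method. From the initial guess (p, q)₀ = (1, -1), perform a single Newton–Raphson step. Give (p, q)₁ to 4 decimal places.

At (1, -1): F = (0.0000, -2.0000).
Jacobian J = [[2·p·q - 2·p - 2·q, p^2 - 2·p], [-q^2, -2·p·q - 1]].
At the point, J = [[-2.0000, -1.0000], [-1.0000, 1.0000]] (det J = -3.0000).
Solving J·Δ = −F gives Δ = (-0.6667, 1.3333).
Then the next iterate is (p, q)₁ = (0.3333, 0.3333).

(0.3333, 0.3333)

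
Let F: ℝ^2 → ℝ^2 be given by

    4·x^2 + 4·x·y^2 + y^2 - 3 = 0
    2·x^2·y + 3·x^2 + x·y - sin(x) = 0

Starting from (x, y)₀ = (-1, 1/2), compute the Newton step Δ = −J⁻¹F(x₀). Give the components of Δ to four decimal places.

At (-1, 1/2): F = (0.2500, 4.341471).
Jacobian J = [[8·x + 4·y^2, 8·x·y + 2·y], [4·x·y + 6·x + y - cos(x), 2·x^2 + x]].
At the point, J = [[-7.0000, -3.0000], [-8.040302, 1.0000]] (det J = -31.120907).
Solving J·Δ = −F gives Δ = (0.4265, -0.9119).

(0.4265, -0.9119)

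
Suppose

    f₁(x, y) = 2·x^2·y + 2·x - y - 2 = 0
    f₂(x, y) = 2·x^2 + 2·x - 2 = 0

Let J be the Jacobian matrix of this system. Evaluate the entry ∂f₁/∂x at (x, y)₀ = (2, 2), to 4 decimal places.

18.0000

∂f₁/∂x = 4·x·y + 2.
At (2, 2) this is 18.0000.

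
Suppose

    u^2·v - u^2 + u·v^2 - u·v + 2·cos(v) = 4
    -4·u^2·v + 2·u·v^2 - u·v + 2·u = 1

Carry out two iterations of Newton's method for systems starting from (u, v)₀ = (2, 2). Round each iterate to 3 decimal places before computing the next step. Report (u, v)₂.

(1.078, 2.421)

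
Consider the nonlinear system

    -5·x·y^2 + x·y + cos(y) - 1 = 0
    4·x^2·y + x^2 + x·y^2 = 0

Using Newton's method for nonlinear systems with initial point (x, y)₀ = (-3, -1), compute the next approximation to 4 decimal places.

(-2.3647, -0.5731)

At (-3, -1): F = (17.540302, -30.0000).
Jacobian J = [[-5·y^2 + y, -10·x·y + x - sin(y)], [8·x·y + 2·x + y^2, 4·x^2 + 2·x·y]].
At the point, J = [[-6.0000, -32.158529], [19.0000, 42.0000]] (det J = 359.012051).
Solving J·Δ = −F gives Δ = (0.6353, 0.4269).
Then the next iterate is (x, y)₁ = (-2.3647, -0.5731).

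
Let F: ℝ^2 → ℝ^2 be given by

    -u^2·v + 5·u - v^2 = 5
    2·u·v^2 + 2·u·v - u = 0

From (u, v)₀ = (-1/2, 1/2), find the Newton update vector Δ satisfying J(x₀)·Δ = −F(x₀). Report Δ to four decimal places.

(1.4880, 0.2470)

At (-1/2, 1/2): F = (-7.8750, -0.2500).
Jacobian J = [[-2·u·v + 5, -u^2 - 2·v], [2·v^2 + 2·v - 1, 4·u·v + 2·u]].
At the point, J = [[5.5000, -1.2500], [0.5000, -2.0000]] (det J = -10.3750).
Solving J·Δ = −F gives Δ = (1.4880, 0.2470).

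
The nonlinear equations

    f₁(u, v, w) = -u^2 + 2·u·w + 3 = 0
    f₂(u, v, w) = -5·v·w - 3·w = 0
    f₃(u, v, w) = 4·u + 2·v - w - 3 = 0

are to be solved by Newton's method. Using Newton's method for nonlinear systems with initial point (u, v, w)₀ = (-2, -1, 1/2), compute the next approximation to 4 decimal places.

(0.7684, 1.5684, 3.2105)

At (-2, -1, 1/2): F = (-3.0000, 1.0000, -13.5000).
Jacobian J = [[-2·u + 2·w, 0, 2·u], [0, -5·w, -5·v - 3], [4, 2, -1]].
At the point, J = [[5.0000, 0.0000, -4.0000], [0.0000, -2.5000, 2.0000], [4.0000, 2.0000, -1.0000]] (det J = -47.5000).
Solving J·Δ = −F gives Δ = (2.7684, 2.5684, 2.7105).
Then the next iterate is (u, v, w)₁ = (0.7684, 1.5684, 3.2105).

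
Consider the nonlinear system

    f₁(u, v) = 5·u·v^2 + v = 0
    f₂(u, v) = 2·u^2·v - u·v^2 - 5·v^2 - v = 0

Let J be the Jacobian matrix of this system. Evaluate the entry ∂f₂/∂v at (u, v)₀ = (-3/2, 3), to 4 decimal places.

-17.5000

∂f₂/∂v = 2·u^2 - 2·u·v - 10·v - 1.
At (-3/2, 3) this is -17.5000.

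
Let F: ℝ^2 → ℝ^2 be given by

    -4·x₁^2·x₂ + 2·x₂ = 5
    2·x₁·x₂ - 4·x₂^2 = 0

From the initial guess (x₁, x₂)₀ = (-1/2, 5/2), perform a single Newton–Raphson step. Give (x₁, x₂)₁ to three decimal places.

At (-1/2, 5/2): F = (-2.500, -27.500).
Jacobian J = [[-8·x₁·x₂, -4·x₁^2 + 2], [2·x₂, 2·x₁ - 8·x₂]].
At the point, J = [[10.000, 1.000], [5.000, -21.000]] (det J = -215.000).
Solving J·Δ = −F gives Δ = (0.372, -1.221).
Then the next iterate is (x₁, x₂)₁ = (-0.128, 1.279).

(-0.128, 1.279)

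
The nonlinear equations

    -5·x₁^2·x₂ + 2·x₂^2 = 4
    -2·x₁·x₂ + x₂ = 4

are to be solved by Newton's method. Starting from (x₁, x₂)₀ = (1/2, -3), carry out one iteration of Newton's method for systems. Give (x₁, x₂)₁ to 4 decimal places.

(1.1667, -0.9057)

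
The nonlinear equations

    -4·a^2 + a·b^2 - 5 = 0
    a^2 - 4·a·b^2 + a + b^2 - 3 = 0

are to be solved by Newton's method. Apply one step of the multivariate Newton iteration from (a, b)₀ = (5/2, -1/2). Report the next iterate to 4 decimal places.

At (5/2, -1/2): F = (-29.3750, 3.5000).
Jacobian J = [[-8·a + b^2, 2·a·b], [2·a - 4·b^2 + 1, -8·a·b + 2·b]].
At the point, J = [[-19.7500, -2.5000], [5.0000, 9.0000]] (det J = -165.2500).
Solving J·Δ = −F gives Δ = (-1.5469, 0.4705).
Then the next iterate is (a, b)₁ = (0.9531, -0.0295).

(0.9531, -0.0295)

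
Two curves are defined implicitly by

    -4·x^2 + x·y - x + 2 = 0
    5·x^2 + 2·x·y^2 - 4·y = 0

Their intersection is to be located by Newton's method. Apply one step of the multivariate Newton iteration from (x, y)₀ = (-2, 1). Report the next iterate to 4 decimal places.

(-1.1579, 0.7368)

At (-2, 1): F = (-14.0000, 12.0000).
Jacobian J = [[-8·x + y - 1, x], [10·x + 2·y^2, 4·x·y - 4]].
At the point, J = [[16.0000, -2.0000], [-18.0000, -12.0000]] (det J = -228.0000).
Solving J·Δ = −F gives Δ = (0.8421, -0.2632).
Then the next iterate is (x, y)₁ = (-1.1579, 0.7368).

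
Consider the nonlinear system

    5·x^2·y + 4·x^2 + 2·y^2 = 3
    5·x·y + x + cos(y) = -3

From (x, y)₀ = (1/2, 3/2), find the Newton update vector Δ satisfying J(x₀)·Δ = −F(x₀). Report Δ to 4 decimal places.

(-1.0486, 1.0599)

At (1/2, 3/2): F = (4.3750, 7.320737).
Jacobian J = [[10·x·y + 8·x, 5·x^2 + 4·y], [5·y + 1, 5·x - sin(y)]].
At the point, J = [[11.5000, 7.2500], [8.5000, 1.502505]] (det J = -44.346192).
Solving J·Δ = −F gives Δ = (-1.0486, 1.0599).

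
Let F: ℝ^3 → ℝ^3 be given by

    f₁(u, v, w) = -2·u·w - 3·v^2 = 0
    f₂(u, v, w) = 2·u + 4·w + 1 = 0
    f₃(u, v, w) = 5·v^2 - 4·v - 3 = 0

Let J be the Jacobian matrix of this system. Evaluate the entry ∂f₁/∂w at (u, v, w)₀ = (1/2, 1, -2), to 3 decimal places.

-1.000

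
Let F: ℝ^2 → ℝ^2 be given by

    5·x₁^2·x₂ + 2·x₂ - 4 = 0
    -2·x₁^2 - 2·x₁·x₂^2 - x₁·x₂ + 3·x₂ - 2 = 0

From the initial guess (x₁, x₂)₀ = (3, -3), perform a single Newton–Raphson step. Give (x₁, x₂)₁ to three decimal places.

At (3, -3): F = (-145.000, -74.000).
Jacobian J = [[10·x₁·x₂, 5·x₁^2 + 2], [-4·x₁ - 2·x₂^2 - x₂, -4·x₁·x₂ - x₁ + 3]].
At the point, J = [[-90.000, 47.000], [-27.000, 36.000]] (det J = -1971.000).
Solving J·Δ = −F gives Δ = (-0.884, 1.393).
Then the next iterate is (x₁, x₂)₁ = (2.116, -1.607).

(2.116, -1.607)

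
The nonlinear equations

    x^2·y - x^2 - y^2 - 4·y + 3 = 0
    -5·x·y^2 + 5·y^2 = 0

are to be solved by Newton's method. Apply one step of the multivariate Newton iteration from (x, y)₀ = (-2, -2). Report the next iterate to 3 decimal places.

(-1.906, -1.031)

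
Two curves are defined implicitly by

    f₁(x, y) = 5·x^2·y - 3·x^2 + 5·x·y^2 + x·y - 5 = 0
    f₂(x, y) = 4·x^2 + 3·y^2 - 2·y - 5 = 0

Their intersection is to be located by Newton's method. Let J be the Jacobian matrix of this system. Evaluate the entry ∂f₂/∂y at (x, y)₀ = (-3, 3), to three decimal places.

∂f₂/∂y = 6·y - 2.
At (-3, 3) this is 16.000.

16.000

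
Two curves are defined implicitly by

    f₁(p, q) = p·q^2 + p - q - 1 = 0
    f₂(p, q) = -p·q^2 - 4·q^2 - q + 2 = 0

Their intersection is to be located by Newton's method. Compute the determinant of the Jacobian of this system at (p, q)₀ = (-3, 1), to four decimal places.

-13.0000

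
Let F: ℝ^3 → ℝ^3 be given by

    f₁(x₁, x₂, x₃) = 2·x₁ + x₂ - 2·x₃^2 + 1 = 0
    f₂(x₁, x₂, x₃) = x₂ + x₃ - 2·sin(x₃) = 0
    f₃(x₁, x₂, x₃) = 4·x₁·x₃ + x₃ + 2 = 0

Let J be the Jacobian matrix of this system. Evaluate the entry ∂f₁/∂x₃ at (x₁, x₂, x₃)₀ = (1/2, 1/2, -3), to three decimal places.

12.000

∂f₁/∂x₃ = -4·x₃.
At (1/2, 1/2, -3) this is 12.000.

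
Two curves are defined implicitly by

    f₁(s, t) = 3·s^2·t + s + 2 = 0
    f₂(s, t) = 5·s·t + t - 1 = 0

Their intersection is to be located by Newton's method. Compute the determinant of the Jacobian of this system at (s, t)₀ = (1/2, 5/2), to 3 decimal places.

J = [[6·s·t + 1, 3·s^2], [5·t, 5·s + 1]].
At the point, J = [[8.500, 0.750], [12.500, 3.500]].
det J = 20.375.

20.375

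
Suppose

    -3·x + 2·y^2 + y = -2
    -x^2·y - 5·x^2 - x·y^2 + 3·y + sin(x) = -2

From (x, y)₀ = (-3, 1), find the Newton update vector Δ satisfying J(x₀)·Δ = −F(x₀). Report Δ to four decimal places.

(1.3567, -1.9860)

At (-3, 1): F = (14.0000, -46.141120).
Jacobian J = [[-3, 4·y + 1], [-2·x·y - 10·x - y^2 + cos(x), -x^2 - 2·x·y + 3]].
At the point, J = [[-3.0000, 5.0000], [34.010008, 0.0000]] (det J = -170.050038).
Solving J·Δ = −F gives Δ = (1.3567, -1.9860).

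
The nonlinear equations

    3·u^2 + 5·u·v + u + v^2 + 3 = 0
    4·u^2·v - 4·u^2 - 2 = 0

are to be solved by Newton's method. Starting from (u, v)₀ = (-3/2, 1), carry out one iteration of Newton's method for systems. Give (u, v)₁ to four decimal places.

At (-3/2, 1): F = (1.7500, -2.0000).
Jacobian J = [[6·u + 5·v + 1, 5·u + 2·v], [8·u·v - 8·u, 4·u^2]].
At the point, J = [[-3.0000, -5.5000], [0.0000, 9.0000]] (det J = -27.0000).
Solving J·Δ = −F gives Δ = (0.1759, 0.2222).
Then the next iterate is (u, v)₁ = (-1.3241, 1.2222).

(-1.3241, 1.2222)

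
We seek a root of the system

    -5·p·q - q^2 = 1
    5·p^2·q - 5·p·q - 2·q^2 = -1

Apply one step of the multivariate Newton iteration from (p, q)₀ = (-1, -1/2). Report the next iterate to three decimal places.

At (-1, -1/2): F = (-3.750, -4.500).
Jacobian J = [[-5·q, -5·p - 2·q], [10·p·q - 5·q, 5·p^2 - 5·p - 4·q]].
At the point, J = [[2.500, 6.000], [7.500, 12.000]] (det J = -15.000).
Solving J·Δ = −F gives Δ = (-1.200, 1.125).
Then the next iterate is (p, q)₁ = (-2.200, 0.625).

(-2.200, 0.625)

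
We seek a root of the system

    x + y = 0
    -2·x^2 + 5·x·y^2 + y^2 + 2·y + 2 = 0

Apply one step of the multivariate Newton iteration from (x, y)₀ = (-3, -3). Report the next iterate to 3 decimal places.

(9.690, -9.690)

At (-3, -3): F = (-6.000, -148.000).
Jacobian J = [[1, 1], [-4·x + 5·y^2, 10·x·y + 2·y + 2]].
At the point, J = [[1.000, 1.000], [57.000, 86.000]] (det J = 29.000).
Solving J·Δ = −F gives Δ = (12.690, -6.690).
Then the next iterate is (x, y)₁ = (9.690, -9.690).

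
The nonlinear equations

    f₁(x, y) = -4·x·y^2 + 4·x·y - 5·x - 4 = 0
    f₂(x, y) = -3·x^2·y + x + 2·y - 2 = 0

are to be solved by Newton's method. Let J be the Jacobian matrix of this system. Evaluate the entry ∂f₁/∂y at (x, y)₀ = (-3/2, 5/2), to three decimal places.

∂f₁/∂y = -8·x·y + 4·x.
At (-3/2, 5/2) this is 24.000.

24.000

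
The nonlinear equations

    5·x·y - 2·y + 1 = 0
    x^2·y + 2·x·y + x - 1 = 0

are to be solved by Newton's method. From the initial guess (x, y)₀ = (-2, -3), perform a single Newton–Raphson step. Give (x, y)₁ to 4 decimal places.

At (-2, -3): F = (37.0000, -3.0000).
Jacobian J = [[5·y, 5·x - 2], [2·x·y + 2·y + 1, x^2 + 2·x]].
At the point, J = [[-15.0000, -12.0000], [7.0000, 0.0000]] (det J = 84.0000).
Solving J·Δ = −F gives Δ = (0.4286, 2.5476).
Then the next iterate is (x, y)₁ = (-1.5714, -0.4524).

(-1.5714, -0.4524)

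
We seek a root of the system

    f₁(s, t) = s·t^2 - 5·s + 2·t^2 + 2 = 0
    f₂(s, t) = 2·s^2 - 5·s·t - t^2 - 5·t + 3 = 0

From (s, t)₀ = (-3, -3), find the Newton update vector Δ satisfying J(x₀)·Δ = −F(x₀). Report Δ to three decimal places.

At (-3, -3): F = (8.000, -18.000).
Jacobian J = [[t^2 - 5, 2·s·t + 4·t], [4·s - 5·t, -5·s - 2·t - 5]].
At the point, J = [[4.000, 6.000], [3.000, 16.000]] (det J = 46.000).
Solving J·Δ = −F gives Δ = (-5.130, 2.087).

(-5.130, 2.087)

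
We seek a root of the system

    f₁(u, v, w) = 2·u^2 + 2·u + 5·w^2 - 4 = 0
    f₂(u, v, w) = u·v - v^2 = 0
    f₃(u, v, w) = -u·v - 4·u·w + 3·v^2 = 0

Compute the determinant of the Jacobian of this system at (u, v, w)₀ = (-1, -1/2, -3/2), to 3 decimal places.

J = [[4·u + 2, 0, 10·w], [v, u - 2·v, 0], [-v - 4·w, -u + 6·v, -4·u]].
At the point, J = [[-2.000, 0.000, -15.000], [-0.500, 0.000, 0.000], [6.500, -2.000, 4.000]].
det J = -15.000.

-15.000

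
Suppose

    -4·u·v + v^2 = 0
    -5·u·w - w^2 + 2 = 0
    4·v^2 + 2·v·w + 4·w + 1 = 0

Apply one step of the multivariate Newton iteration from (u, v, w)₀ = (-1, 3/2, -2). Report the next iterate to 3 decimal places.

(-5.448, -3.491, 4.276)

At (-1, 3/2, -2): F = (8.250, -12.000, -4.000).
Jacobian J = [[-4·v, -4·u + 2·v, 0], [-5·w, 0, -5·u - 2·w], [0, 8·v + 2·w, 2·v + 4]].
At the point, J = [[-6.000, 7.000, 0.000], [10.000, 0.000, 9.000], [0.000, 8.000, 7.000]] (det J = -58.000).
Solving J·Δ = −F gives Δ = (-4.448, -4.991, 6.276).
Then the next iterate is (u, v, w)₁ = (-5.448, -3.491, 4.276).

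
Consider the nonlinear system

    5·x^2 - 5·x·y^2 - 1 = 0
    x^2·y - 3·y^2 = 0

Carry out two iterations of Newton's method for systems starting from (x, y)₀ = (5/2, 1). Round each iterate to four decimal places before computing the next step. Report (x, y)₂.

At (5/2, 1): F = (17.7500, 3.2500).
Jacobian J = [[10·x - 5·y^2, -10·x·y], [2·x·y, x^2 - 6·y]].
At the point, J = [[20.0000, -25.0000], [5.0000, 0.2500]] (det J = 130.0000).
Solving J·Δ = −F gives Δ = (-0.6591, 0.1827).
Then the next iterate is (x, y)₁ = (1.8409, 1.1827).
Round to (1.8409, 1.1827) and repeat: F = (3.069500, -0.188271), J = [[11.415104, -21.772324], [4.354465, -3.707287]].
Δ = (0.2949, 0.2956), so (x, y)₂ = (2.1358, 1.4783).

(2.1358, 1.4783)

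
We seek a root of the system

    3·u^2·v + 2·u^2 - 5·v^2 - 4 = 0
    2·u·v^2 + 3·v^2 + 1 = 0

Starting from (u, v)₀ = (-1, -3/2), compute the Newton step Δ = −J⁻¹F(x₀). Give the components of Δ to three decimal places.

At (-1, -3/2): F = (-17.750, 3.250).
Jacobian J = [[6·u·v + 4·u, 3·u^2 - 10·v], [2·v^2, 4·u·v + 6·v]].
At the point, J = [[5.000, 18.000], [4.500, -3.000]] (det J = -96.000).
Solving J·Δ = −F gives Δ = (-0.055, 1.001).

(-0.055, 1.001)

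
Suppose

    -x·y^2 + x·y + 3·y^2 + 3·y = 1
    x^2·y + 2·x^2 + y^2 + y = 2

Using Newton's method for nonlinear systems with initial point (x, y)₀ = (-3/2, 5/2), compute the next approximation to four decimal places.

(-0.9872, 1.2937)

At (-3/2, 5/2): F = (30.8750, 16.8750).
Jacobian J = [[-y^2 + y, -2·x·y + x + 6·y + 3], [2·x·y + 4·x, x^2 + 2·y + 1]].
At the point, J = [[-3.7500, 24.0000], [-13.5000, 8.2500]] (det J = 293.0625).
Solving J·Δ = −F gives Δ = (0.5128, -1.2063).
Then the next iterate is (x, y)₁ = (-0.9872, 1.2937).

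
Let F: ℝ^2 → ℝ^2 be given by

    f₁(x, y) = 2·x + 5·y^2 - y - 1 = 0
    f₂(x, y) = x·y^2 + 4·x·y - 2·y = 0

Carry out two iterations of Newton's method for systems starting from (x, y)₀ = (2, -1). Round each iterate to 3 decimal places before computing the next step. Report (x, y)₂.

At (2, -1): F = (9.000, -4.000).
Jacobian J = [[2, 10·y - 1], [y^2 + 4·y, 2·x·y + 4·x - 2]].
At the point, J = [[2.000, -11.000], [-3.000, 2.000]] (det J = -29.000).
Solving J·Δ = −F gives Δ = (-0.897, 0.655).
Then the next iterate is (x, y)₁ = (1.103, -0.345).
Round to (1.103, -0.345) and repeat: F = (2.14612, -0.70086), J = [[2.000, -4.450], [-1.26097, 1.65093]].
Δ = (0.184, 0.565), so (x, y)₂ = (1.287, 0.220).

(1.287, 0.220)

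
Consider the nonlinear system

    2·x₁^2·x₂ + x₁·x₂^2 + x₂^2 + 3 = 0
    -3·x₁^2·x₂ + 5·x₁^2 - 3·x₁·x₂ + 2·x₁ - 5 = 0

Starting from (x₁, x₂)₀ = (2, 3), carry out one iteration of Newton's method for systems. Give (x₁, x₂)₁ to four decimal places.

At (2, 3): F = (54.0000, -35.0000).
Jacobian J = [[4·x₁·x₂ + x₂^2, 2·x₁^2 + 2·x₁·x₂ + 2·x₂], [-6·x₁·x₂ + 10·x₁ - 3·x₂ + 2, -3·x₁^2 - 3·x₁]].
At the point, J = [[33.0000, 26.0000], [-23.0000, -18.0000]] (det J = 4.0000).
Solving J·Δ = −F gives Δ = (15.5000, -21.7500).
Then the next iterate is (x₁, x₂)₁ = (17.5000, -18.7500).

(17.5000, -18.7500)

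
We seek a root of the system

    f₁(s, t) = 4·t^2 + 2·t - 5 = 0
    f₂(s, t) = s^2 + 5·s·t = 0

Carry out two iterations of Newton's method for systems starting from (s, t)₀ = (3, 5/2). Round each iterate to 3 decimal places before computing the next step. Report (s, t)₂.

(0.498, 0.964)

At (3, 5/2): F = (25.000, 46.500).
Jacobian J = [[0, 8·t + 2], [2·s + 5·t, 5·s]].
At the point, J = [[0.000, 22.000], [18.500, 15.000]] (det J = -407.000).
Solving J·Δ = −F gives Δ = (-1.592, -1.136).
Then the next iterate is (s, t)₁ = (1.408, 1.364).
Round to (1.408, 1.364) and repeat: F = (5.16998, 11.58502), J = [[0.000, 12.912], [9.636, 7.040]].
Δ = (-0.910, -0.400), so (s, t)₂ = (0.498, 0.964).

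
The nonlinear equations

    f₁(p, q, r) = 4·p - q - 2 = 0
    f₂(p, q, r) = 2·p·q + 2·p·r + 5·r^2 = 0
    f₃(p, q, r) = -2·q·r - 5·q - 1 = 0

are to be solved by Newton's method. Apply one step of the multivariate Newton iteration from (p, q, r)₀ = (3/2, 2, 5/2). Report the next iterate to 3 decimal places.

(0.588, 0.351, 1.372)

At (3/2, 2, 5/2): F = (2.000, 44.750, -21.000).
Jacobian J = [[4, -1, 0], [2·q + 2·r, 2·p, 2·p + 10·r], [0, -2·r - 5, -2·q]].
At the point, J = [[4.000, -1.000, 0.000], [9.000, 3.000, 28.000], [0.000, -10.000, -4.000]] (det J = 1036.000).
Solving J·Δ = −F gives Δ = (-0.912, -1.649, -1.128).
Then the next iterate is (p, q, r)₁ = (0.588, 0.351, 1.372).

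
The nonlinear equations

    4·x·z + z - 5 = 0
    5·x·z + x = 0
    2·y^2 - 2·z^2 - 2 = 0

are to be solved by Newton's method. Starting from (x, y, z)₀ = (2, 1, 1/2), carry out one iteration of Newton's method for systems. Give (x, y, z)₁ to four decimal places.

(-3.9130, 1.8098, 1.8696)

At (2, 1, 1/2): F = (-0.5000, 7.0000, -0.5000).
Jacobian J = [[4·z, 0, 4·x + 1], [5·z + 1, 0, 5·x], [0, 4·y, -4·z]].
At the point, J = [[2.0000, 0.0000, 9.0000], [3.5000, 0.0000, 10.0000], [0.0000, 4.0000, -2.0000]] (det J = 46.0000).
Solving J·Δ = −F gives Δ = (-5.9130, 0.8098, 1.3696).
Then the next iterate is (x, y, z)₁ = (-3.9130, 1.8098, 1.8696).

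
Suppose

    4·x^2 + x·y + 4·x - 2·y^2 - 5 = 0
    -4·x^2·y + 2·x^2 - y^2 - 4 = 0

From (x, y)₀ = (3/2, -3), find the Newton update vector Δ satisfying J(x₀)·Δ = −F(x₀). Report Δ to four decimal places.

At (3/2, -3): F = (-12.5000, 18.5000).
Jacobian J = [[8·x + y + 4, x - 4·y], [-8·x·y + 4·x, -4·x^2 - 2·y]].
At the point, J = [[13.0000, 13.5000], [42.0000, -3.0000]] (det J = -606.0000).
Solving J·Δ = −F gives Δ = (-0.3502, 1.2632).

(-0.3502, 1.2632)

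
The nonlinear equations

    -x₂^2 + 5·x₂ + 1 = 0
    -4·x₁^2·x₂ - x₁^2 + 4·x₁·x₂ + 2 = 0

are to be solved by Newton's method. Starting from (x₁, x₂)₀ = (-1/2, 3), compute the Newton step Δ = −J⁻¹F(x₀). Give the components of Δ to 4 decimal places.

At (-1/2, 3): F = (7.0000, -7.2500).
Jacobian J = [[0, -2·x₂ + 5], [-8·x₁·x₂ - 2·x₁ + 4·x₂, -4·x₁^2 + 4·x₁]].
At the point, J = [[0.0000, -1.0000], [25.0000, -3.0000]] (det J = 25.0000).
Solving J·Δ = −F gives Δ = (1.1300, 7.0000).

(1.1300, 7.0000)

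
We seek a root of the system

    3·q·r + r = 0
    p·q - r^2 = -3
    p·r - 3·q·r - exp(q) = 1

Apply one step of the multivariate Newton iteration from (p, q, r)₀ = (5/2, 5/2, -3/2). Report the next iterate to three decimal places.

At (5/2, 5/2, -3/2): F = (-12.750, 7.000, -5.68249).
Jacobian J = [[0, 3·r, 3·q + 1], [q, p, -2·r], [r, -3·r - exp(q), p - 3·q]].
At the point, J = [[0.000, -4.500, 8.500], [2.500, 2.500, 3.000], [-1.500, -7.68249, -5.000]] (det J = -167.37800).
Solving J·Δ = −F gives Δ = (-3.296, -0.798, 1.078).
Then the next iterate is (p, q, r)₁ = (-0.796, 1.702, -0.422).

(-0.796, 1.702, -0.422)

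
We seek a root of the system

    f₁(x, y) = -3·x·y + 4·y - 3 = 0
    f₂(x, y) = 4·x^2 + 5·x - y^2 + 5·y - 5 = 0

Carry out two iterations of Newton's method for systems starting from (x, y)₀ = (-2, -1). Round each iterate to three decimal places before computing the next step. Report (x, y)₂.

At (-2, -1): F = (-13.000, -5.000).
Jacobian J = [[-3·y, -3·x + 4], [8·x + 5, -2·y + 5]].
At the point, J = [[3.000, 10.000], [-11.000, 7.000]] (det J = 131.000).
Solving J·Δ = −F gives Δ = (0.313, 1.206).
Then the next iterate is (x, y)₁ = (-1.687, 0.206).
Round to (-1.687, 0.206) and repeat: F = (-1.13343, -1.06356), J = [[-0.618, 9.061], [-8.496, 4.588]].
Δ = (-0.060, 0.121), so (x, y)₂ = (-1.747, 0.327).

(-1.747, 0.327)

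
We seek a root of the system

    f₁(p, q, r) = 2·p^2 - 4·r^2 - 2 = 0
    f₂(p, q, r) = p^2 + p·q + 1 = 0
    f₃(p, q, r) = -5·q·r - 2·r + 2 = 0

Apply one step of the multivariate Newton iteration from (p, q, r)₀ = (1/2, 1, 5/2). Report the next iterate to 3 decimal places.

At (1/2, 1, 5/2): F = (-26.500, 1.750, -15.500).
Jacobian J = [[4·p, 0, -8·r], [2·p + q, p, 0], [0, -5·r, -5·q - 2]].
At the point, J = [[2.000, 0.000, -20.000], [2.000, 0.500, 0.000], [0.000, -12.500, -7.000]] (det J = 493.000).
Solving J·Δ = −F gives Δ = (-0.761, -0.455, -1.401).
Then the next iterate is (p, q, r)₁ = (-0.261, 0.545, 1.099).

(-0.261, 0.545, 1.099)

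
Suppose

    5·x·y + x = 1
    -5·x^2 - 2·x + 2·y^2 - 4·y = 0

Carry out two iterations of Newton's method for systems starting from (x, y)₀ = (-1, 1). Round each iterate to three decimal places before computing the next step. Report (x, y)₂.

At (-1, 1): F = (-7.000, -5.000).
Jacobian J = [[5·y + 1, 5·x], [-10·x - 2, 4·y - 4]].
At the point, J = [[6.000, -5.000], [8.000, 0.000]] (det J = 40.000).
Solving J·Δ = −F gives Δ = (0.625, -0.650).
Then the next iterate is (x, y)₁ = (-0.375, 0.350).
Round to (-0.375, 0.350) and repeat: F = (-2.03125, -1.10813), J = [[2.750, -1.875], [1.750, -2.600]].
Δ = (0.828, 0.131), so (x, y)₂ = (0.453, 0.481).

(0.453, 0.481)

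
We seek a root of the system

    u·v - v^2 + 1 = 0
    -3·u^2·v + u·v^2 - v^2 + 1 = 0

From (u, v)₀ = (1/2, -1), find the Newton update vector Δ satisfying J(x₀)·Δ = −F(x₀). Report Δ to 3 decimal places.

At (1/2, -1): F = (-0.500, 1.250).
Jacobian J = [[v, u - 2·v], [-6·u·v + v^2, -3·u^2 + 2·u·v - 2·v]].
At the point, J = [[-1.000, 2.500], [4.000, 0.250]] (det J = -10.250).
Solving J·Δ = −F gives Δ = (-0.317, 0.073).

(-0.317, 0.073)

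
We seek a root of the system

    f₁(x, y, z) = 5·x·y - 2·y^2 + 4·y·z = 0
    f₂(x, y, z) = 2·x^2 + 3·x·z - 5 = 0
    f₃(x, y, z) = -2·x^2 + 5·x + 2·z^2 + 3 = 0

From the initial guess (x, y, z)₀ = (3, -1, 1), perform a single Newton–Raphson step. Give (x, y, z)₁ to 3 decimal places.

(2.431, -0.471, -0.496)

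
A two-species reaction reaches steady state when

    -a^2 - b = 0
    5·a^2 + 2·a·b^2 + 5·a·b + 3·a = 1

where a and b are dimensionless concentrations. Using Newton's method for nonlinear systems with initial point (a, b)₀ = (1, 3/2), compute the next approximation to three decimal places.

At (1, 3/2): F = (-2.500, 19.000).
Jacobian J = [[-2·a, -1], [10·a + 2·b^2 + 5·b + 3, 4·a·b + 5·a]].
At the point, J = [[-2.000, -1.000], [25.000, 11.000]] (det J = 3.000).
Solving J·Δ = −F gives Δ = (2.833, -8.167).
Then the next iterate is (a, b)₁ = (3.833, -6.667).

(3.833, -6.667)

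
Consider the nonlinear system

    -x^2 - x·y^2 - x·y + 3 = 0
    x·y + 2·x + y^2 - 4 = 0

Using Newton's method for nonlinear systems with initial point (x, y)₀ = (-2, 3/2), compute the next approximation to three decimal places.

At (-2, 3/2): F = (6.500, -8.750).
Jacobian J = [[-2·x - y^2 - y, -2·x·y - x], [y + 2, x + 2·y]].
At the point, J = [[0.250, 8.000], [3.500, 1.000]] (det J = -27.750).
Solving J·Δ = −F gives Δ = (2.757, -0.899).
Then the next iterate is (x, y)₁ = (0.757, 0.601).

(0.757, 0.601)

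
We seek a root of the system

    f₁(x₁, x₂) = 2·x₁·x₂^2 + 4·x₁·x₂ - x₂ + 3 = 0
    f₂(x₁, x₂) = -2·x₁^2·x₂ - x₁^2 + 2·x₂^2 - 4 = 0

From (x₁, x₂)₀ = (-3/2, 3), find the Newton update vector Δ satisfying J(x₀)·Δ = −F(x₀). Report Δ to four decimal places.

(0.5083, -1.1900)

At (-3/2, 3): F = (-45.0000, -1.7500).
Jacobian J = [[2·x₂^2 + 4·x₂, 4·x₁·x₂ + 4·x₁ - 1], [-4·x₁·x₂ - 2·x₁, -2·x₁^2 + 4·x₂]].
At the point, J = [[30.0000, -25.0000], [21.0000, 7.5000]] (det J = 750.0000).
Solving J·Δ = −F gives Δ = (0.5083, -1.1900).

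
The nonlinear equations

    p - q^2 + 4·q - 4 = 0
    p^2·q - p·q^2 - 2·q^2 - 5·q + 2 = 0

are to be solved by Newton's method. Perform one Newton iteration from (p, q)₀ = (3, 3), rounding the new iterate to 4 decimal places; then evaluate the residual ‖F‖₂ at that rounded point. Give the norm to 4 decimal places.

289.9877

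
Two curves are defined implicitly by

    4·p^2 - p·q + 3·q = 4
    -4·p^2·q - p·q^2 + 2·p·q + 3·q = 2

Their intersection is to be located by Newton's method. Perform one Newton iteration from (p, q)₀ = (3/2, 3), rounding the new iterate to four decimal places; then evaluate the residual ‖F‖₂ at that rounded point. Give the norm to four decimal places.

22.6890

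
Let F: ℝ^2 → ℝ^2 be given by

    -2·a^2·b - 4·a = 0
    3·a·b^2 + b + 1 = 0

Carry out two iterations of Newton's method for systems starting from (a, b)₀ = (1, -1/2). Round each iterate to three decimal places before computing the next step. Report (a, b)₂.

At (1, -1/2): F = (-3.000, 1.250).
Jacobian J = [[-4·a·b - 4, -2·a^2], [3·b^2, 6·a·b + 1]].
At the point, J = [[-2.000, -2.000], [0.750, -2.000]] (det J = 5.500).
Solving J·Δ = −F gives Δ = (-1.545, 0.045).
Then the next iterate is (a, b)₁ = (-0.545, -0.455).
Round to (-0.545, -0.455) and repeat: F = (2.45029, 0.20651), J = [[-4.99190, -0.59405], [0.62108, 2.48785]].
Δ = (0.516, -0.212), so (a, b)₂ = (-0.029, -0.667).

(-0.029, -0.667)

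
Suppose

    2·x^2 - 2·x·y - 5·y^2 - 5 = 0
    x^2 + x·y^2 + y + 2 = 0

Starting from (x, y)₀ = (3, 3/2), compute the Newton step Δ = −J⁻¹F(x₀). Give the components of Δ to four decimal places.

At (3, 3/2): F = (-7.2500, 19.2500).
Jacobian J = [[4·x - 2·y, -2·x - 10·y], [2·x + y^2, 2·x·y + 1]].
At the point, J = [[9.0000, -21.0000], [8.2500, 10.0000]] (det J = 263.2500).
Solving J·Δ = −F gives Δ = (-1.2602, -0.8853).

(-1.2602, -0.8853)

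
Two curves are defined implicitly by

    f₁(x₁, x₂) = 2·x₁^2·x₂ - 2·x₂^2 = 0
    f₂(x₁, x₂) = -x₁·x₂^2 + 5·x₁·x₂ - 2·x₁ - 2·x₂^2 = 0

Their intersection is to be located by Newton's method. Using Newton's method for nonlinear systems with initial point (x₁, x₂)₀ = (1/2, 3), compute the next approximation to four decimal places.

(1.2672, 1.9655)

At (1/2, 3): F = (-16.5000, -16.0000).
Jacobian J = [[4·x₁·x₂, 2·x₁^2 - 4·x₂], [-x₂^2 + 5·x₂ - 2, -2·x₁·x₂ + 5·x₁ - 4·x₂]].
At the point, J = [[6.0000, -11.5000], [4.0000, -12.5000]] (det J = -29.0000).
Solving J·Δ = −F gives Δ = (0.7672, -1.0345).
Then the next iterate is (x₁, x₂)₁ = (1.2672, 1.9655).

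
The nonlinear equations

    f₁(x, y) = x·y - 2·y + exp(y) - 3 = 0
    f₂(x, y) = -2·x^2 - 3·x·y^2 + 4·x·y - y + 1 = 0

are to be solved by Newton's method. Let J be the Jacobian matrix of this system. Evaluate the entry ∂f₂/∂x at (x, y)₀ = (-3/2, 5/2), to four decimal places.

-2.7500

∂f₂/∂x = -4·x - 3·y^2 + 4·y.
At (-3/2, 5/2) this is -2.7500.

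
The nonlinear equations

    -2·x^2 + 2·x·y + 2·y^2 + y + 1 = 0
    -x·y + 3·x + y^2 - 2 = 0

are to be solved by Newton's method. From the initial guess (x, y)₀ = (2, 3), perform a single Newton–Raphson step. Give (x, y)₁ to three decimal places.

At (2, 3): F = (26.000, 7.000).
Jacobian J = [[-4·x + 2·y, 2·x + 4·y + 1], [-y + 3, -x + 2·y]].
At the point, J = [[-2.000, 17.000], [0.000, 4.000]] (det J = -8.000).
Solving J·Δ = −F gives Δ = (-1.875, -1.750).
Then the next iterate is (x, y)₁ = (0.125, 1.250).

(0.125, 1.250)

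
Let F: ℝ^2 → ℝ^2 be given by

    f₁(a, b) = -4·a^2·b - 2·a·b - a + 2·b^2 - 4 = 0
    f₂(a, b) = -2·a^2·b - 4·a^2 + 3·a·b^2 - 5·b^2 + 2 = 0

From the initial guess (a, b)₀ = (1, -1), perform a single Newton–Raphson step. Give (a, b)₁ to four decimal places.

At (1, -1): F = (3.0000, -2.0000).
Jacobian J = [[-8·a·b - 2·b - 1, -4·a^2 - 2·a + 4·b], [-4·a·b - 8·a + 3·b^2, -2·a^2 + 6·a·b - 10·b]].
At the point, J = [[9.0000, -10.0000], [-1.0000, 2.0000]] (det J = 8.0000).
Solving J·Δ = −F gives Δ = (1.7500, 1.8750).
Then the next iterate is (a, b)₁ = (2.7500, 0.8750).

(2.7500, 0.8750)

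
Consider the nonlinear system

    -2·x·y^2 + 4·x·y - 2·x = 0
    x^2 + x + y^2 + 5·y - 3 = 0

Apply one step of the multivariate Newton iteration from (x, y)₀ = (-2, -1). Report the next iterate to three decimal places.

(-2.444, 0.222)

At (-2, -1): F = (16.000, -5.000).
Jacobian J = [[-2·y^2 + 4·y - 2, -4·x·y + 4·x], [2·x + 1, 2·y + 5]].
At the point, J = [[-8.000, -16.000], [-3.000, 3.000]] (det J = -72.000).
Solving J·Δ = −F gives Δ = (-0.444, 1.222).
Then the next iterate is (x, y)₁ = (-2.444, 0.222).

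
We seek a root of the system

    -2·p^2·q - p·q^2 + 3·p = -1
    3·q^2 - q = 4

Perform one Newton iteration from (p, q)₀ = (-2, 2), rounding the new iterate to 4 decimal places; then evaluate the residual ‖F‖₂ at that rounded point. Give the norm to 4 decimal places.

At (-2, 2): F = (-13.0000, 6.0000).
Jacobian J = [[-4·p·q - q^2 + 3, -2·p^2 - 2·p·q], [0, 6·q - 1]].
At the point, J = [[15.0000, 0.0000], [0.0000, 11.0000]] (det J = 165.0000).
Solving J·Δ = −F gives Δ = (0.8667, -0.5455).
Then the next iterate is (p, q)₁ = (-1.1333, 1.4545).
Re-evaluating at (-1.1333, 1.4545): F = (-3.738553, 0.892211), so ‖F‖₂ = 3.8435.

3.8435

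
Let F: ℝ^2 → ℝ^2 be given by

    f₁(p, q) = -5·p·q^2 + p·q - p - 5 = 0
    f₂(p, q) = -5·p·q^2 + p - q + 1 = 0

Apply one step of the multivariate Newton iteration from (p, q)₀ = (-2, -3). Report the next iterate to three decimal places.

(-2.119, -1.406)

At (-2, -3): F = (93.000, 92.000).
Jacobian J = [[-5·q^2 + q - 1, -10·p·q + p], [-5·q^2 + 1, -10·p·q - 1]].
At the point, J = [[-49.000, -62.000], [-44.000, -61.000]] (det J = 261.000).
Solving J·Δ = −F gives Δ = (-0.119, 1.594).
Then the next iterate is (p, q)₁ = (-2.119, -1.406).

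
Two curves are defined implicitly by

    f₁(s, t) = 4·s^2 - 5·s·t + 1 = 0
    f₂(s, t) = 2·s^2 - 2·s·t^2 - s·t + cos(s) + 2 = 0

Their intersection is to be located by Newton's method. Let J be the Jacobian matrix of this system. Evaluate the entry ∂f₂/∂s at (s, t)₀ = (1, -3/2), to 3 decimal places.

0.159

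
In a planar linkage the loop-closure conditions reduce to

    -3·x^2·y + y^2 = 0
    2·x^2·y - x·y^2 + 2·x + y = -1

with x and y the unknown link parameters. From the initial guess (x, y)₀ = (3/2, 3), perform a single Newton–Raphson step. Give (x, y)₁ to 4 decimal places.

At (3/2, 3): F = (-11.2500, 7.0000).
Jacobian J = [[-6·x·y, -3·x^2 + 2·y], [4·x·y - y^2 + 2, 2·x^2 - 2·x·y + 1]].
At the point, J = [[-27.0000, -0.7500], [11.0000, -3.5000]] (det J = 102.7500).
Solving J·Δ = −F gives Δ = (-0.4343, 0.6350).
Then the next iterate is (x, y)₁ = (1.0657, 3.6350).

(1.0657, 3.6350)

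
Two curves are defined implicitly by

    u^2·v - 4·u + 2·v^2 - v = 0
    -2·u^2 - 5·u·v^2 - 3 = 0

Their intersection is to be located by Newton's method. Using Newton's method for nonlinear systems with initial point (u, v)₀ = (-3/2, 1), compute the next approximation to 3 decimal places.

(-0.241, 0.916)

At (-3/2, 1): F = (9.250, 0.000).
Jacobian J = [[2·u·v - 4, u^2 + 4·v - 1], [-4·u - 5·v^2, -10·u·v]].
At the point, J = [[-7.000, 5.250], [1.000, 15.000]] (det J = -110.250).
Solving J·Δ = −F gives Δ = (1.259, -0.084).
Then the next iterate is (u, v)₁ = (-0.241, 0.916).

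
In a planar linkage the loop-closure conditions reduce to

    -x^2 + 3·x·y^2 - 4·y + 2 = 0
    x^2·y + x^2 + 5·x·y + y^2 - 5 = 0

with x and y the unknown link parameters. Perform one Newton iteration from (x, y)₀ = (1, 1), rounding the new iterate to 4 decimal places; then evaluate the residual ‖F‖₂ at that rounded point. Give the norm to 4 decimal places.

1.3752

At (1, 1): F = (0.0000, 3.0000).
Jacobian J = [[-2·x + 3·y^2, 6·x·y - 4], [2·x·y + 2·x + 5·y, x^2 + 5·x + 2·y]].
At the point, J = [[1.0000, 2.0000], [9.0000, 8.0000]] (det J = -10.0000).
Solving J·Δ = −F gives Δ = (-0.6000, 0.3000).
Then the next iterate is (x, y)₁ = (0.4000, 1.3000).
Re-evaluating at (0.4000, 1.3000): F = (-1.3320, -0.3420), so ‖F‖₂ = 1.3752.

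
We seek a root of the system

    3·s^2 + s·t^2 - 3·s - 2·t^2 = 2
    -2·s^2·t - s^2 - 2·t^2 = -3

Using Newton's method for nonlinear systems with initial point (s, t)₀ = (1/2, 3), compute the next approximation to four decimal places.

(0.7984, 1.4929)

At (1/2, 3): F = (-16.2500, -16.7500).
Jacobian J = [[6·s + t^2 - 3, 2·s·t - 4·t], [-4·s·t - 2·s, -2·s^2 - 4·t]].
At the point, J = [[9.0000, -9.0000], [-7.0000, -12.5000]] (det J = -175.5000).
Solving J·Δ = −F gives Δ = (0.2984, -1.5071).
Then the next iterate is (s, t)₁ = (0.7984, 1.4929).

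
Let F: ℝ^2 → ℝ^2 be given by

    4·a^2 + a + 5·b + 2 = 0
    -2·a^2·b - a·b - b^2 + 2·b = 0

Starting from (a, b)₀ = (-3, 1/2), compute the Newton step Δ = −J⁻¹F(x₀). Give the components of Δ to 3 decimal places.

(1.668, 0.173)

At (-3, 1/2): F = (37.500, -6.750).
Jacobian J = [[8·a + 1, 5], [-4·a·b - b, -2·a^2 - a - 2·b + 2]].
At the point, J = [[-23.000, 5.000], [5.500, -14.000]] (det J = 294.500).
Solving J·Δ = −F gives Δ = (1.668, 0.173).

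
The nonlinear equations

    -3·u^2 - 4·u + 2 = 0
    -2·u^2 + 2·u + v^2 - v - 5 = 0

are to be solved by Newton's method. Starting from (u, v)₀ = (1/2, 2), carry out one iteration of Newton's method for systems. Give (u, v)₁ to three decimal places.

(0.393, 2.833)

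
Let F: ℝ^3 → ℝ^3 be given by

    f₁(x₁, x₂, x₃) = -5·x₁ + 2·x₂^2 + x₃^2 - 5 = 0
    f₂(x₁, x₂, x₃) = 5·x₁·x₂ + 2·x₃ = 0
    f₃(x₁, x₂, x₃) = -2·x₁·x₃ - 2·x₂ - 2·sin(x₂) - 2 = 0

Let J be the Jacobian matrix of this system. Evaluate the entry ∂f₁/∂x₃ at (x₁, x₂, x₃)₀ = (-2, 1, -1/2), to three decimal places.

∂f₁/∂x₃ = 2·x₃.
At (-2, 1, -1/2) this is -1.000.

-1.000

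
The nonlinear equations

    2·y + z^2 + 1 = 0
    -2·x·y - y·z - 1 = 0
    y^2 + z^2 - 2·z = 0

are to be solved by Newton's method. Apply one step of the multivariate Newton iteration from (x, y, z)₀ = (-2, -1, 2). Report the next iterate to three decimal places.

(0.000, -1.167, 1.333)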